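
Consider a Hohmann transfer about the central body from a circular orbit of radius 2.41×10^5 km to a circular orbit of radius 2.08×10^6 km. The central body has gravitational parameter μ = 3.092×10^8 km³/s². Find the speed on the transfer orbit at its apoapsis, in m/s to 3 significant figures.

v = 5560 m/s

Semi-major axis of the transfer orbit: a_t = (2.410×10^5 + 2.080×10^6)/2 = 1.1605×10^6 km.
The apoapsis of the transfer ellipse is at r = 2.080×10^6 km.
Vis-viva: v = √[μ(2/r − 1/a_t)] = √[3.092×10^8 × (2/2.080×10^6 − 1/1.1605×10^6)] = 5.556 km/s.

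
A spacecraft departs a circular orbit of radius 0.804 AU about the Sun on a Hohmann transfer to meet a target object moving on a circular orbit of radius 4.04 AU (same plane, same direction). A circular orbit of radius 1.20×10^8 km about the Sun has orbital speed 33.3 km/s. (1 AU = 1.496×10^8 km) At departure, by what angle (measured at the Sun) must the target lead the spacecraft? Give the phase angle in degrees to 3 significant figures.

φ = 96.4°

From the circular-orbit relation v² = μ/r at r = 1.20×10^8 km: μ = v²r = (33.3)² × 1.20×10^8 = 1.33067×10^11 km³/s².
In km: r₁ = 0.804 × 1.496×10^8 = 1.202784×10^8 km; r₂ = 4.04 × 1.496×10^8 = 6.04384×10^8 km.
Transfer-ellipse semi-major axis a_t = (r₁ + r₂)/2 = (1.202784×10^8 + 6.04384×10^8)/2 = 3.623312×10^8 km.
Transfer time t = π√(a_t³/μ) = 5.940×10^7 s.
Target angular speed ω₂ = √(μ/r₂³) = 2.455×10^-8 rad/s.
Angle swept by the target during transfer: ω₂·t = 1.45827 rad = 83.553°.
Arrival is 180° from departure on the ellipse, so φ = 180° − 83.553° = 96.4°.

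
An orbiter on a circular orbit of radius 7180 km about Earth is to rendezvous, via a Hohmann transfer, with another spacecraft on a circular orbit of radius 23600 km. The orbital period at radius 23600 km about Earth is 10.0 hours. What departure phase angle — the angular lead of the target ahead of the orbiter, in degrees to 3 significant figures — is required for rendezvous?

φ = 85.2°

From Kepler's third law T² = 4π²r³/μ at r = 23600 km, T = 10.0 hours = 10.0 × 3600 s = 36000 s: μ = 4π²r³/T² = 4.00397×10^5 km³/s².
Transfer-ellipse semi-major axis a_t = (r₁ + r₂)/2 = (7180 + 23600)/2 = 15390 km.
The half-period of the transfer ellipse is t = π√(a_t³/μ) = 9479.0 s.
Target angular speed ω₂ = √(μ/r₂³) = 1.7453×10^-4 rad/s.
Angle swept by the target during transfer: ω₂·t = 1.6544 rad = 94.79°.
Arrival is 180° from departure on the ellipse, so φ = 180° − 94.79° = 85.2°.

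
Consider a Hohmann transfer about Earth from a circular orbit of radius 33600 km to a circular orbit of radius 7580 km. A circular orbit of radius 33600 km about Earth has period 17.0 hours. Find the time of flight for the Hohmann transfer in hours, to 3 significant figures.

t = 4.08 hours

From Kepler's third law T² = 4π²r³/μ at r = 33600 km, T = 17.0 hours = 17.0 × 3600 s = 61200 s: μ = 4π²r³/T² = 3.99829×10^5 km³/s².
Transfer-ellipse semi-major axis a_t = (r₁ + r₂)/2 = (33600 + 7580)/2 = 20590 km.
By Kepler's third law the transfer-orbit period is T = 2π√(a_t³/μ), so t = T/2 = 14680 s.
Converting: 14680 s ÷ 3600 s/hour = 4.08 hours.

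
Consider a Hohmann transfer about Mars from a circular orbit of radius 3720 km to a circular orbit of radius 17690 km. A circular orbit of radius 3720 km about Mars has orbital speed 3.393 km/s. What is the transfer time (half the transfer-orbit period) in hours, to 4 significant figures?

t = 4.671 hours

From the circular-orbit relation v² = μ/r at r = 3720 km: μ = v²r = (3.393)² × 3720 = 42826.3 km³/s².
Transfer-ellipse semi-major axis a_t = (r₁ + r₂)/2 = (3720 + 17690)/2 = 10705 km.
By Kepler's third law the transfer-orbit period is T = 2π√(a_t³/μ), so t = T/2 = 16814 s.
Converting: 16814 s ÷ 3600 s/hour = 4.671 hours.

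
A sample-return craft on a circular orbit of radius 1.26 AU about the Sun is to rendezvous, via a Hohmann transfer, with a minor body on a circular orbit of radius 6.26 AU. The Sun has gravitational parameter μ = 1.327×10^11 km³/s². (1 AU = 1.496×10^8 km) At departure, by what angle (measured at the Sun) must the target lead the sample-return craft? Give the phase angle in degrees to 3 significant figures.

In km: r₁ = 1.26 × 1.496×10^8 = 1.88496×10^8 km; r₂ = 6.26 × 1.496×10^8 = 9.36496×10^8 km.
Transfer-ellipse semi-major axis a_t = (r₁ + r₂)/2 = (1.88496×10^8 + 9.36496×10^8)/2 = 5.62496×10^8 km.
The half-period of the transfer ellipse is t = π√(a_t³/μ) = 1.1505×10^8 s.
Target angular speed ω₂ = √(μ/r₂³) = 1.2711×10^-8 rad/s.
Angle swept by the target during transfer: ω₂·t = 1.4624 rad = 83.79°.
Arrival is 180° from departure on the ellipse, so φ = 180° − 83.79° = 96.2°.

φ = 96.2°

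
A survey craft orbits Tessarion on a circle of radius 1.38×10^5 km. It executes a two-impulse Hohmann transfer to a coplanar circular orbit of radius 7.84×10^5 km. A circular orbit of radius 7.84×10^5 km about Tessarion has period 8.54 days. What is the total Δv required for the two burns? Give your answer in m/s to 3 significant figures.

From Kepler's third law T² = 4π²r³/μ at r = 7.84×10^5 km, T = 8.54 days = 8.54 × 86400 s = 7.37856×10^5 s: μ = 4π²r³/T² = 3.49434×10^7 km³/s².
Transfer-ellipse semi-major axis a_t = (r₁ + r₂)/2 = (1.380×10^5 + 7.840×10^5)/2 = 4.610×10^5 km.
At r₁ the circular-orbit speed is v₁ = √(μ/r₁) = 15.913 km/s.
On the transfer ellipse at r₁, v² = μ(2/r − 1/a) gives v_p = √[μ(2/r₁ − 1/a_t)] = 20.752 km/s.
First burn Δv₁ = |v_p − v₁| = 4.839 km/s.
At r₂, v₂ = √(μ/r₂) = 6.676 km/s.
Transfer-orbit speed at r₂: v_a = √[μ(2/r₂ − 1/a_t)] = 3.653 km/s.
Second burn Δv₂ = |v₂ − v_a| = 3.023 km/s.
Total Δv = Δv₁ + Δv₂ = 7.862 km/s.

Δv = 7860 m/s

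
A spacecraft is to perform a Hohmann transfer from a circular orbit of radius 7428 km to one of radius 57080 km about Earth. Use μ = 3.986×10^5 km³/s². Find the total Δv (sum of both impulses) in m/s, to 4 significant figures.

Δv = 3794 m/s

Transfer-ellipse semi-major axis a_t = (r₁ + r₂)/2 = (7428 + 57080)/2 = 32254 km.
Circular speed at r₁: v₁ = √(μ/r₁) = √(3.986×10^5/7428) = 7.325 km/s.
On the transfer ellipse at r₁, v² = μ(2/r − 1/a) gives v_p = √[μ(2/r₁ − 1/a_t)] = 9.745 km/s.
First burn Δv₁ = |v_p − v₁| = 2.420 km/s.
At r₂, v₂ = √(μ/r₂) = 2.6426 km/s.
Transfer-orbit speed at r₂: v_a = √[μ(2/r₂ − 1/a_t)] = 1.2682 km/s.
Second burn Δv₂ = |v₂ − v_a| = 1.374 km/s.
Total Δv = Δv₁ + Δv₂ = 3.794 km/s.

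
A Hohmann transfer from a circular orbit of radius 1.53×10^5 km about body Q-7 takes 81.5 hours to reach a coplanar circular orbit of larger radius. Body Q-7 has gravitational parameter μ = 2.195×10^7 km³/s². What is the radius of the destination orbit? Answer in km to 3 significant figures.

Transfer time t = 81.5 hours = 2.934×10^5 s, and t = π√(a_t³/μ).
So a_t = (μ t²/π²)^(1/3) = (2.195×10^7 × (2.934×10^5)² / π²)^(1/3) = 5.7635×10^5 km.
Since a_t = (r₁ + r₂)/2, r₂ = 2a_t − r₁ = 2×5.7635×10^5 − 1.530×10^5 = 9.997×10^5 km.

r₂ = 1.00×10^6 km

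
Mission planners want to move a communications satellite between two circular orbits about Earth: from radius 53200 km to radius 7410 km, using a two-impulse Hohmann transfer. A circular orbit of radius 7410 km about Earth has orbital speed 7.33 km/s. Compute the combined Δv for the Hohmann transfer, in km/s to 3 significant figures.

From the circular-orbit relation v² = μ/r at r = 7410 km: μ = v²r = (7.33)² × 7410 = 3.98131×10^5 km³/s².
The Hohmann ellipse has a_t = (r₁ + r₂)/2 = 30305 km.
Circular speed at r₁: v₁ = √(μ/r₁) = √(3.98131×10^5/53200) = 2.736 km/s.
On the transfer ellipse at r₁, v² = μ(2/r − 1/a) gives v_a = √[μ(2/r₁ − 1/a_t)] = 1.353 km/s.
First burn Δv₁ = |v_a − v₁| = 1.383 km/s.
At r₂, v₂ = √(μ/r₂) = 7.330 km/s.
Transfer-orbit speed at r₂: v_p = √[μ(2/r₂ − 1/a_t)] = 9.712 km/s.
Second burn Δv₂ = |v₂ − v_p| = 2.382 km/s.
Total Δv = Δv₁ + Δv₂ = 3.765 km/s.

Δv = 3.76 km/s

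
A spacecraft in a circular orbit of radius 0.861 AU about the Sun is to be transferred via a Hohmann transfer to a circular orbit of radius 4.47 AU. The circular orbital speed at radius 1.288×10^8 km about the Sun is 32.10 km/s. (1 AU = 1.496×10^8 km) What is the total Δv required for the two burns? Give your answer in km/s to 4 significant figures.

From the circular-orbit relation v² = μ/r at r = 1.288×10^8 km: μ = v²r = (32.10)² × 1.288×10^8 = 1.32717×10^11 km³/s².
In km: r₁ = 0.861 × 1.496×10^8 = 1.288056×10^8 km; r₂ = 4.47 × 1.496×10^8 = 6.68712×10^8 km.
Semi-major axis of the transfer orbit: a_t = (1.288056×10^8 + 6.68712×10^8)/2 = 3.987588×10^8 km.
Circular speed at r₁: v₁ = √(μ/r₁) = √(1.32717×10^11/1.288056×10^8) = 32.099 km/s.
On the transfer ellipse at r₁, vis-viva gives v_p = √[μ(2/r₁ − 1/a_t)] = 41.568 km/s.
First burn Δv₁ = |v_p − v₁| = 9.469 km/s.
At r₂, v₂ = √(μ/r₂) = 14.088 km/s.
Transfer-orbit speed at r₂: v_a = √[μ(2/r₂ − 1/a_t)] = 8.0067 km/s.
Second burn Δv₂ = |v₂ − v_a| = 6.081 km/s.
Δv = Δv₁ + Δv₂ = 9.469 + 6.081 = 15.55 km/s.

Δv = 15.55 km/s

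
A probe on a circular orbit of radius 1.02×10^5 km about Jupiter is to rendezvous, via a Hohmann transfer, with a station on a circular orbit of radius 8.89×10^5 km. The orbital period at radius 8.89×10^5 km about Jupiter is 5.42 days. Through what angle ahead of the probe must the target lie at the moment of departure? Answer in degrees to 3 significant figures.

φ = 105°

From Kepler's third law T² = 4π²r³/μ at r = 8.89×10^5 km, T = 5.42 days = 5.42 × 86400 s = 4.68288×10^5 s: μ = 4π²r³/T² = 1.26485×10^8 km³/s².
Transfer-ellipse semi-major axis a_t = (r₁ + r₂)/2 = (1.020×10^5 + 8.890×10^5)/2 = 4.955×10^5 km.
The half-period of the transfer ellipse is t = π√(a_t³/μ) = 97430.7 s.
The target's mean motion on its circular orbit is ω₂ = √(μ/r₂³) = 1.34174×10^-5 rad/s.
Angle swept by the target during transfer: ω₂·t = 1.3073 rad = 74.90°.
Arrival is 180° from departure on the ellipse, so φ = 180° − 74.90° = 105°.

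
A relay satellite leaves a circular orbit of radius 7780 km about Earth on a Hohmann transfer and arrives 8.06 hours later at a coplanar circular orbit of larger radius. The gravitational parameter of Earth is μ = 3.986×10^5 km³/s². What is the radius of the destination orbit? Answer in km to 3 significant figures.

r₂ = 57000 km

Transfer time t = 8.06 hours = 29016 s, and t = π√(a_t³/μ).
So a_t = (μ t²/π²)^(1/3) = (3.986×10^5 × (29016)² / π²)^(1/3) = 32397 km.
Since a_t = (r₁ + r₂)/2, r₂ = 2a_t − r₁ = 2×32397 − 7780 = 57014 km.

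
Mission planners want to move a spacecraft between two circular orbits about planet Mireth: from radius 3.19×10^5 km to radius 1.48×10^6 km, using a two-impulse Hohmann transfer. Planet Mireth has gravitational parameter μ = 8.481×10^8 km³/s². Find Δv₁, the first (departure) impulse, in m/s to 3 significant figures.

The Hohmann ellipse has a_t = (r₁ + r₂)/2 = 8.995×10^5 km.
On the circular orbit at r = 3.190×10^5 km, v_c = √(μ/r) = 51.56 km/s.
Transfer-orbit speed at the same r (vis-viva, a = a_t): v_t = √[μ(2/r − 1/a_t)] = 66.14 km/s.
Δv₁ = |v_t − v_c| = |66.14 − 51.56| = 14.58 km/s.

Δv₁ = 14600 m/s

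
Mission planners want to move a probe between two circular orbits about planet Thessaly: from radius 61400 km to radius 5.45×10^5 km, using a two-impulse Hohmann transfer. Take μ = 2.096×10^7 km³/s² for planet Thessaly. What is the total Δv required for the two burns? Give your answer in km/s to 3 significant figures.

Δv = 9.71 km/s

The Hohmann ellipse has a_t = (r₁ + r₂)/2 = 3.032×10^5 km.
Circular speed at r₁: v₁ = √(μ/r₁) = √(2.096×10^7/61400) = 18.476 km/s.
Transfer-orbit speed at r₁ (vis-viva equation): v_p = √[μ(2/r₁ − 1/a_t)] = 24.771 km/s.
First burn Δv₁ = |v_p − v₁| = 6.295 km/s.
At r₂, v₂ = √(μ/r₂) = 6.202 km/s.
Transfer-orbit speed at r₂: v_a = √[μ(2/r₂ − 1/a_t)] = 2.791 km/s.
Second burn Δv₂ = |v₂ − v_a| = 3.411 km/s.
Total Δv = Δv₁ + Δv₂ = 9.706 km/s.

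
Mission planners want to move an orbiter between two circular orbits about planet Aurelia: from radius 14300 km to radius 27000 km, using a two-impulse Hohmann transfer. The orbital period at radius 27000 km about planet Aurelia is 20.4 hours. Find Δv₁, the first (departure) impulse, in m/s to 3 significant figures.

From Kepler's third law T² = 4π²r³/μ at r = 27000 km, T = 20.4 hours = 20.4 × 3600 s = 73440 s: μ = 4π²r³/T² = 1.44074×10^5 km³/s².
The Hohmann ellipse has a_t = (r₁ + r₂)/2 = 20650 km.
On the circular orbit at r = 14300 km, v_c = √(μ/r) = 3.1741 km/s.
Transfer-orbit speed at the same r (vis-viva, a = a_t): v_t = √[μ(2/r − 1/a_t)] = 3.6295 km/s.
Δv₁ = |v_t − v_c| = |3.6295 − 3.1741| = 0.4554 km/s.

Δv₁ = 455 m/s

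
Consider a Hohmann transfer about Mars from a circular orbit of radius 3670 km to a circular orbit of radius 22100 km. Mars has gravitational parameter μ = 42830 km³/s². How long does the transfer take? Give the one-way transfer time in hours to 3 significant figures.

t = 6.17 hours

Transfer-ellipse semi-major axis a_t = (r₁ + r₂)/2 = (3670 + 22100)/2 = 12885 km.
Transfer time t = π√(a_t³/μ) = π√((12885)³ / 42830) = 22200 s.
Converting: 22200 s ÷ 3600 s/hour = 6.17 hours.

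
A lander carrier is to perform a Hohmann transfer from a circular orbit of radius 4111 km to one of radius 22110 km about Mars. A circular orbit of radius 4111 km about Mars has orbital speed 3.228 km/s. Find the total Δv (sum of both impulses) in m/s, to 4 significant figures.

From the circular-orbit relation v² = μ/r at r = 4111 km: μ = v²r = (3.228)² × 4111 = 42836.6 km³/s².
The Hohmann ellipse has a_t = (r₁ + r₂)/2 = 13110.5 km.
At r₁ the circular-orbit speed is v₁ = √(μ/r₁) = 3.22800 km/s.
Transfer-orbit speed at r₁ (v² = μ(2/r − 1/a)): v_p = √[μ(2/r₁ − 1/a_t)] = 4.19197 km/s.
First burn Δv₁ = |v_p − v₁| = 0.96397 km/s.
Circular speed at r₂: v₂ = √(μ/r₂) = 1.39192 km/s.
Transfer-orbit speed at r₂: v_a = √[μ(2/r₂ − 1/a_t)] = 0.779430 km/s.
Second burn Δv₂ = |v₂ − v_a| = 0.61249 km/s.
Δv = Δv₁ + Δv₂ = 0.96397 + 0.61249 = 1.576 km/s.

Δv = 1576 m/s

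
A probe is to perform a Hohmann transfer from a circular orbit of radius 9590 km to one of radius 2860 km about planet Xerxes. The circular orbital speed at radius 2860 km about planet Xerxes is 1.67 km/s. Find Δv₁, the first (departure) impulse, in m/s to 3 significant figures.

Δv₁ = 294 m/s

From the circular-orbit relation v² = μ/r at r = 2860 km: μ = v²r = (1.67)² × 2860 = 7976.25 km³/s².
Semi-major axis of the transfer orbit: a_t = (9590 + 2860)/2 = 6225 km.
Circular speed at r = 9590 km: v_c = √(μ/r) = 0.9120 km/s.
Transfer-orbit speed at the same r (vis-viva, a = a_t): v_t = √[μ(2/r − 1/a_t)] = 0.6182 km/s.
Δv₁ = |v_t − v_c| = |0.6182 − 0.9120| = 0.2938 km/s.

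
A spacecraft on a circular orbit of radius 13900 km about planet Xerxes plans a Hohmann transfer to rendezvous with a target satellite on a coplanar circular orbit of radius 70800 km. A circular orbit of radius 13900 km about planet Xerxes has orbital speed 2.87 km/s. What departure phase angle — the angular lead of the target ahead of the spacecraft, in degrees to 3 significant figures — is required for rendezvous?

φ = 96.7°

From the circular-orbit relation v² = μ/r at r = 13900 km: μ = v²r = (2.87)² × 13900 = 1.14493×10^5 km³/s².
Transfer-ellipse semi-major axis a_t = (r₁ + r₂)/2 = (13900 + 70800)/2 = 42350 km.
Transfer time t = π√(a_t³/μ) = 80917 s.
The target's mean motion on its circular orbit is ω₂ = √(μ/r₂³) = 1.7961×10^-5 rad/s.
Angle swept by the target during transfer: ω₂·t = 1.4534 rad = 83.27°.
Arrival is 180° from departure on the ellipse, so φ = 180° − 83.27° = 96.7°.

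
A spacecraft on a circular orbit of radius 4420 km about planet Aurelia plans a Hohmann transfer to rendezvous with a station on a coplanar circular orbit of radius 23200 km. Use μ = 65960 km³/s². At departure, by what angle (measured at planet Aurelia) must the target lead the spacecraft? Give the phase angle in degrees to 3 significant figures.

Transfer-ellipse semi-major axis a_t = (r₁ + r₂)/2 = (4420 + 23200)/2 = 13810 km.
Transfer time t = π√(a_t³/μ) = 19852 s.
The target's mean motion on its circular orbit is ω₂ = √(μ/r₂³) = 7.2679×10^-5 rad/s.
Angle swept by the target during transfer: ω₂·t = 1.4428 rad = 82.67°.
The spacecraft traverses 180° on the transfer ellipse, so the target must lead by 180° − 82.67° = 97.3°.

φ = 97.3°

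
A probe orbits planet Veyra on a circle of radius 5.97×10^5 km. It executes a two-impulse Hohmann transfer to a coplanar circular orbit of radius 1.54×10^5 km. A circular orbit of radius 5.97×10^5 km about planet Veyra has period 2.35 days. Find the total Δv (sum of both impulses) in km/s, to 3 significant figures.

From Kepler's third law T² = 4π²r³/μ at r = 5.97×10^5 km, T = 2.35 days = 2.35 × 86400 s = 2.0304×10^5 s: μ = 4π²r³/T² = 2.03760×10^8 km³/s².
The Hohmann ellipse has a_t = (r₁ + r₂)/2 = 3.755×10^5 km.
Circular speed at r₁: v₁ = √(μ/r₁) = √(2.03760×10^8/5.970×10^5) = 18.474 km/s.
Transfer-orbit speed at r₁ (vis-viva): v_a = √[μ(2/r₁ − 1/a_t)] = 11.831 km/s.
First burn Δv₁ = |v_a − v₁| = 6.643 km/s.
Circular speed at r₂: v₂ = √(μ/r₂) = 36.375 km/s.
Transfer-orbit speed at r₂: v_p = √[μ(2/r₂ − 1/a_t)] = 45.865 km/s.
Second burn Δv₂ = |v₂ − v_p| = 9.490 km/s.
Total Δv = Δv₁ + Δv₂ = 16.13 km/s.

Δv = 16.1 km/s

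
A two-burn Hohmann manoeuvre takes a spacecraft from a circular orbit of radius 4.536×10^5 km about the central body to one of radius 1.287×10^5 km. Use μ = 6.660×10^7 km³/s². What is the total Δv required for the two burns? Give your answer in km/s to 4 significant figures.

Semi-major axis of the transfer orbit: a_t = (4.536×10^5 + 1.287×10^5)/2 = 2.9115×10^5 km.
Circular speed at r₁: v₁ = √(μ/r₁) = √(6.660×10^7/4.536×10^5) = 12.117 km/s.
Transfer-orbit speed at r₁ (vis-viva): v_a = √[μ(2/r₁ − 1/a_t)] = 8.0562 km/s.
First burn Δv₁ = |v_a − v₁| = 4.061 km/s.
At r₂, v₂ = √(μ/r₂) = 22.748 km/s.
Transfer-orbit speed at r₂: v_p = √[μ(2/r₂ − 1/a_t)] = 28.394 km/s.
Second burn Δv₂ = |v₂ − v_p| = 5.646 km/s.
Δv = Δv₁ + Δv₂ = 4.061 + 5.646 = 9.707 km/s.

Δv = 9.707 km/s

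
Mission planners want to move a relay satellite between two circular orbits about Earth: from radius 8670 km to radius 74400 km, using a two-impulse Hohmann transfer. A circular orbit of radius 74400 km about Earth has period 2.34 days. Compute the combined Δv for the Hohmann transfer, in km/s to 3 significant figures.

Δv = 3.55 km/s

From Kepler's third law T² = 4π²r³/μ at r = 74400 km, T = 2.34 days = 2.34 × 86400 s = 2.02176×10^5 s: μ = 4π²r³/T² = 3.97758×10^5 km³/s².
The Hohmann ellipse has a_t = (r₁ + r₂)/2 = 41535 km.
Circular speed at r₁: v₁ = √(μ/r₁) = √(3.97758×10^5/8670) = 6.773 km/s.
On the transfer ellipse at r₁, v² = μ(2/r − 1/a) gives v_p = √[μ(2/r₁ − 1/a_t)] = 9.065 km/s.
First burn Δv₁ = |v_p − v₁| = 2.292 km/s.
At r₂, v₂ = √(μ/r₂) = 2.312 km/s.
Transfer-orbit speed at r₂: v_a = √[μ(2/r₂ − 1/a_t)] = 1.056 km/s.
Second burn Δv₂ = |v₂ − v_a| = 1.256 km/s.
Δv = Δv₁ + Δv₂ = 2.292 + 1.256 = 3.548 km/s.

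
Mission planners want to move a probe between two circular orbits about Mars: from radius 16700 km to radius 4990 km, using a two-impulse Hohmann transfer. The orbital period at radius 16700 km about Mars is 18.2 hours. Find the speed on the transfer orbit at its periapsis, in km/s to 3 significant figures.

v = 3.64 km/s

From Kepler's third law T² = 4π²r³/μ at r = 16700 km, T = 18.2 hours = 18.2 × 3600 s = 65520 s: μ = 4π²r³/T² = 42831.3 km³/s².
Transfer-ellipse semi-major axis a_t = (r₁ + r₂)/2 = (16700 + 4990)/2 = 10845 km.
The periapsis of the transfer ellipse is at r = 4990 km.
Vis-viva: v = √[μ(2/r − 1/a_t)] = √[42831.3 × (2/4990 − 1/10845)] = 3.636 km/s.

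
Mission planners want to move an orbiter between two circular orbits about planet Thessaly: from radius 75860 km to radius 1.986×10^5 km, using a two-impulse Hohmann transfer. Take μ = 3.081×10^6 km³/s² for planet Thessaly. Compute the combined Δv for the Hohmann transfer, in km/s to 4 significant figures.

Transfer-ellipse semi-major axis a_t = (r₁ + r₂)/2 = (75860 + 1.986×10^5)/2 = 1.3723×10^5 km.
At r₁ the circular-orbit speed is v₁ = √(μ/r₁) = 6.373 km/s.
Transfer-orbit speed at r₁ (vis-viva equation): v_p = √[μ(2/r₁ − 1/a_t)] = 7.667 km/s.
First burn Δv₁ = |v_p − v₁| = 1.294 km/s.
At r₂, v₂ = √(μ/r₂) = 3.9387 km/s.
Transfer-orbit speed at r₂: v_a = √[μ(2/r₂ − 1/a_t)] = 2.9285 km/s.
Second burn Δv₂ = |v₂ − v_a| = 1.010 km/s.
Δv = Δv₁ + Δv₂ = 1.294 + 1.010 = 2.304 km/s.

Δv = 2.304 km/s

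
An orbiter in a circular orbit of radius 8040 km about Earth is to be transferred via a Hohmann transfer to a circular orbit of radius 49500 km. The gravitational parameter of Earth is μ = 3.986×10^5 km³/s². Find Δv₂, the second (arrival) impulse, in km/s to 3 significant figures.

Transfer-ellipse semi-major axis a_t = (r₁ + r₂)/2 = (8040 + 49500)/2 = 28770 km.
Circular speed at r = 49500 km: v_c = √(μ/r) = 2.838 km/s.
Transfer-orbit speed at the same r (vis-viva, a = a_t): v_t = √[μ(2/r − 1/a_t)] = 1.500 km/s.
Δv₂ = |v_t − v_c| = |1.500 − 2.838| = 1.338 km/s.

Δv₂ = 1.34 km/s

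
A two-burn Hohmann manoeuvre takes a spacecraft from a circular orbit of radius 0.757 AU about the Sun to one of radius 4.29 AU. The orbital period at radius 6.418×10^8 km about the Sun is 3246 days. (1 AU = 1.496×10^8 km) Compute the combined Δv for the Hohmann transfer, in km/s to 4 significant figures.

From Kepler's third law T² = 4π²r³/μ at r = 6.418×10^8 km, T = 3246 days = 3246 × 86400 s = 2.804544×10^8 s: μ = 4π²r³/T² = 1.32689×10^11 km³/s².
In km: r₁ = 0.757 × 1.496×10^8 = 1.132472×10^8 km; r₂ = 4.29 × 1.496×10^8 = 6.41784×10^8 km.
Semi-major axis of the transfer orbit: a_t = (1.132472×10^8 + 6.41784×10^8)/2 = 3.775156×10^8 km.
At r₁ the circular-orbit speed is v₁ = √(μ/r₁) = 34.23 km/s.
On the transfer ellipse at r₁, vis-viva equation gives v_p = √[μ(2/r₁ − 1/a_t)] = 44.63 km/s.
First burn Δv₁ = |v_p − v₁| = 10.40 km/s.
At r₂, v₂ = √(μ/r₂) = 14.3788 km/s.
Transfer-orbit speed at r₂: v_a = √[μ(2/r₂ − 1/a_t)] = 7.87533 km/s.
Second burn Δv₂ = |v₂ − v_a| = 6.503 km/s.
Total Δv = Δv₁ + Δv₂ = 16.90 km/s.

Δv = 16.90 km/s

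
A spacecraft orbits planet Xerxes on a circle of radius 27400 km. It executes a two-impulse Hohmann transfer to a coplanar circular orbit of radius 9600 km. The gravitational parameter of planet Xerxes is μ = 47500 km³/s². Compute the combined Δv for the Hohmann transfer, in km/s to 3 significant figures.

Transfer-ellipse semi-major axis a_t = (r₁ + r₂)/2 = (27400 + 9600)/2 = 18500 km.
At r₁ the circular-orbit speed is v₁ = √(μ/r₁) = 1.3167 km/s.
Transfer-orbit speed at r₁ (v² = μ(2/r − 1/a)): v_a = √[μ(2/r₁ − 1/a_t)] = 0.94846 km/s.
First burn Δv₁ = |v_a − v₁| = 0.3682 km/s.
Circular speed at r₂: v₂ = √(μ/r₂) = 2.2244 km/s.
Transfer-orbit speed at r₂: v_p = √[μ(2/r₂ − 1/a_t)] = 2.7071 km/s.
Second burn Δv₂ = |v₂ − v_p| = 0.4827 km/s.
Total Δv = Δv₁ + Δv₂ = 0.8509 km/s.

Δv = 0.851 km/s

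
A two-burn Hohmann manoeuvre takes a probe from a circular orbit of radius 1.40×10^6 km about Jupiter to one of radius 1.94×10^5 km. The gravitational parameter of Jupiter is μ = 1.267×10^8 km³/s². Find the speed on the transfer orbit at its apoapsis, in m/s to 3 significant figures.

v = 4690 m/s

Semi-major axis of the transfer orbit: a_t = (1.400×10^6 + 1.940×10^5)/2 = 7.970×10^5 km.
At apoapsis, r = 1.400×10^6 km.
Vis-viva: v = √[μ(2/r − 1/a_t)] = √[1.267×10^8 × (2/1.400×10^6 − 1/7.970×10^5)] = 4.693 km/s.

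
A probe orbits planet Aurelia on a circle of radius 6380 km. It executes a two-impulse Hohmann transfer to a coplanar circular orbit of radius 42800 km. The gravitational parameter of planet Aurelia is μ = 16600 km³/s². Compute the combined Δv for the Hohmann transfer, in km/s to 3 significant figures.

Δv = 0.821 km/s

The Hohmann ellipse has a_t = (r₁ + r₂)/2 = 24590 km.
At r₁ the circular-orbit speed is v₁ = √(μ/r₁) = 1.613 km/s.
Transfer-orbit speed at r₁ (vis-viva): v_p = √[μ(2/r₁ − 1/a_t)] = 2.128 km/s.
First burn Δv₁ = |v_p − v₁| = 0.5150 km/s.
Circular speed at r₂: v₂ = √(μ/r₂) = 0.6228 km/s.
Transfer-orbit speed at r₂: v_a = √[μ(2/r₂ − 1/a_t)] = 0.3172 km/s.
Second burn Δv₂ = |v₂ − v_a| = 0.3056 km/s.
Δv = Δv₁ + Δv₂ = 0.5150 + 0.3056 = 0.8206 km/s.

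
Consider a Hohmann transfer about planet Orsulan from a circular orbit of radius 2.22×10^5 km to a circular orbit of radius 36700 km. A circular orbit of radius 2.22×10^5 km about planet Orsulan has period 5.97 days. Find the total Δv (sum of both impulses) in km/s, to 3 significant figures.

From Kepler's third law T² = 4π²r³/μ at r = 2.22×10^5 km, T = 5.97 days = 5.97 × 86400 s = 5.15808×10^5 s: μ = 4π²r³/T² = 1.62346×10^6 km³/s².
The Hohmann ellipse has a_t = (r₁ + r₂)/2 = 1.2935×10^5 km.
Circular speed at r₁: v₁ = √(μ/r₁) = √(1.62346×10^6/2.220×10^5) = 2.704 km/s.
Transfer-orbit speed at r₁ (vis-viva equation): v_a = √[μ(2/r₁ − 1/a_t)] = 1.440 km/s.
First burn Δv₁ = |v_a − v₁| = 1.264 km/s.
At r₂, v₂ = √(μ/r₂) = 6.651 km/s.
Transfer-orbit speed at r₂: v_p = √[μ(2/r₂ − 1/a_t)] = 8.713 km/s.
Second burn Δv₂ = |v₂ − v_p| = 2.062 km/s.
Δv = Δv₁ + Δv₂ = 1.264 + 2.062 = 3.326 km/s.

Δv = 3.33 km/s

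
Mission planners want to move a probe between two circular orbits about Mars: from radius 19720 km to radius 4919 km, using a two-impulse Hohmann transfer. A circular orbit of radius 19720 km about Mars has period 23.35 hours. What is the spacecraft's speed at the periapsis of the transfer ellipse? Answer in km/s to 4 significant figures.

From Kepler's third law T² = 4π²r³/μ at r = 19720 km, T = 23.35 hours = 23.35 × 3600 s = 84060 s: μ = 4π²r³/T² = 42845.2 km³/s².
The Hohmann ellipse has a_t = (r₁ + r₂)/2 = 12319.5 km.
The periapsis of the transfer ellipse is at r = 4919 km.
From the vis-viva equation, v = √[μ(2/r − 1/a_t)] = 3.734 km/s.

v = 3.734 km/s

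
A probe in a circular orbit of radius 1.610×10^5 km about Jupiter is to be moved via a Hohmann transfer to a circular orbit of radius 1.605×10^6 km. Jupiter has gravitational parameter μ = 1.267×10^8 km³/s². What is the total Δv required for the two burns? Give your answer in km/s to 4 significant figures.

Δv = 14.86 km/s

Transfer-ellipse semi-major axis a_t = (r₁ + r₂)/2 = (1.610×10^5 + 1.605×10^6)/2 = 8.830×10^5 km.
Circular speed at r₁: v₁ = √(μ/r₁) = √(1.267×10^8/1.610×10^5) = 28.053 km/s.
Transfer-orbit speed at r₁ (vis-viva equation): v_p = √[μ(2/r₁ − 1/a_t)] = 37.821 km/s.
First burn Δv₁ = |v_p − v₁| = 9.768 km/s.
At r₂, v₂ = √(μ/r₂) = 8.885 km/s.
Transfer-orbit speed at r₂: v_a = √[μ(2/r₂ − 1/a_t)] = 3.794 km/s.
Second burn Δv₂ = |v₂ − v_a| = 5.091 km/s.
Total Δv = Δv₁ + Δv₂ = 14.86 km/s.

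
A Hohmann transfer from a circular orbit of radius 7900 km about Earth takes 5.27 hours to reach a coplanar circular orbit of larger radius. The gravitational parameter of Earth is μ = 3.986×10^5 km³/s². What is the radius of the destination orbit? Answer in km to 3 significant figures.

r₂ = 40900 km

Transfer time t = 5.27 hours = 18972 s, and t = π√(a_t³/μ).
So a_t = (μ t²/π²)^(1/3) = (3.986×10^5 × (18972)² / π²)^(1/3) = 24406 km.
Since a_t = (r₁ + r₂)/2, r₂ = 2a_t − r₁ = 2×24406 − 7900 = 40912 km.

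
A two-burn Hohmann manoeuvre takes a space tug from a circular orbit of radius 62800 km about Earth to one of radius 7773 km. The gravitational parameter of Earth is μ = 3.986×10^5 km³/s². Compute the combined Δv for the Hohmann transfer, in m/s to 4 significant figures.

Transfer-ellipse semi-major axis a_t = (r₁ + r₂)/2 = (62800 + 7773)/2 = 35286.5 km.
Circular speed at r₁: v₁ = √(μ/r₁) = √(3.986×10^5/62800) = 2.519 km/s.
Transfer-orbit speed at r₁ (vis-viva equation): v_a = √[μ(2/r₁ − 1/a_t)] = 1.182 km/s.
First burn Δv₁ = |v_a − v₁| = 1.337 km/s.
At r₂, v₂ = √(μ/r₂) = 7.161 km/s.
Transfer-orbit speed at r₂: v_p = √[μ(2/r₂ − 1/a_t)] = 9.553 km/s.
Second burn Δv₂ = |v₂ − v_p| = 2.392 km/s.
Δv = Δv₁ + Δv₂ = 1.337 + 2.392 = 3.729 km/s.

Δv = 3729 m/s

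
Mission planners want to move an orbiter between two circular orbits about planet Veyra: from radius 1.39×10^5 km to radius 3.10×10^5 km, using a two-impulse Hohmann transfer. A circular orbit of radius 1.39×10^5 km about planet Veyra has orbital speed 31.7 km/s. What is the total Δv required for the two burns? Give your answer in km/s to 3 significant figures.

From the circular-orbit relation v² = μ/r at r = 1.39×10^5 km: μ = v²r = (31.7)² × 1.39×10^5 = 1.39680×10^8 km³/s².
The Hohmann ellipse has a_t = (r₁ + r₂)/2 = 2.245×10^5 km.
Circular speed at r₁: v₁ = √(μ/r₁) = √(1.39680×10^8/1.390×10^5) = 31.70 km/s.
On the transfer ellipse at r₁, v² = μ(2/r − 1/a) gives v_p = √[μ(2/r₁ − 1/a_t)] = 37.25 km/s.
First burn Δv₁ = |v_p − v₁| = 5.550 km/s.
Circular speed at r₂: v₂ = √(μ/r₂) = 21.227 km/s.
Transfer-orbit speed at r₂: v_a = √[μ(2/r₂ − 1/a_t)] = 16.703 km/s.
Second burn Δv₂ = |v₂ − v_a| = 4.524 km/s.
Total Δv = Δv₁ + Δv₂ = 10.07 km/s.

Δv = 10.1 km/s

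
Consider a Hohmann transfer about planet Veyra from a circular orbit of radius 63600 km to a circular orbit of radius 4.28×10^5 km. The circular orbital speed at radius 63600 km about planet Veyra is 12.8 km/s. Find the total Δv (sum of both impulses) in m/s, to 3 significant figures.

Δv = 6510 m/s

From the circular-orbit relation v² = μ/r at r = 63600 km: μ = v²r = (12.8)² × 63600 = 1.04202×10^7 km³/s².
The Hohmann ellipse has a_t = (r₁ + r₂)/2 = 2.458×10^5 km.
Circular speed at r₁: v₁ = √(μ/r₁) = √(1.04202×10^7/63600) = 12.8000 km/s.
On the transfer ellipse at r₁, vis-viva gives v_p = √[μ(2/r₁ − 1/a_t)] = 16.8904 km/s.
First burn Δv₁ = |v_p − v₁| = 4.0904 km/s.
Circular speed at r₂: v₂ = √(μ/r₂) = 4.9342 km/s.
Transfer-orbit speed at r₂: v_a = √[μ(2/r₂ − 1/a_t)] = 2.5099 km/s.
Second burn Δv₂ = |v₂ − v_a| = 2.4243 km/s.
Total Δv = Δv₁ + Δv₂ = 6.515 km/s.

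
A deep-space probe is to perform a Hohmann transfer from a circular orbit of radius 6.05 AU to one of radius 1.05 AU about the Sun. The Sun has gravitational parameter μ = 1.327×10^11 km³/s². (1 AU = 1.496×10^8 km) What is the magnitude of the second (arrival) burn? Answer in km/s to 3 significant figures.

Δv₂ = 8.88 km/s

In km: r₁ = 6.05 × 1.496×10^8 = 9.0508×10^8 km; r₂ = 1.05 × 1.496×10^8 = 1.5708×10^8 km.
Transfer-ellipse semi-major axis a_t = (r₁ + r₂)/2 = (9.0508×10^8 + 1.5708×10^8)/2 = 5.3108×10^8 km.
Circular speed at r = 1.5708×10^8 km: v_c = √(μ/r) = 29.0653 km/s.
Transfer-orbit speed at the same r (vis-viva, a = a_t): v_t = √[μ(2/r − 1/a_t)] = 37.9436 km/s.
Δv₂ = |v_t − v_c| = |37.9436 − 29.0653| = 8.878 km/s.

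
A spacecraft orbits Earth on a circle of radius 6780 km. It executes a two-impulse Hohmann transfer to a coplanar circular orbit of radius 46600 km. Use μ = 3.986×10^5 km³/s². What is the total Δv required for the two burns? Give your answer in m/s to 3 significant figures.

Semi-major axis of the transfer orbit: a_t = (6780 + 46600)/2 = 26690 km.
Circular speed at r₁: v₁ = √(μ/r₁) = √(3.986×10^5/6780) = 7.66750 km/s.
On the transfer ellipse at r₁, vis-viva gives v_p = √[μ(2/r₁ − 1/a_t)] = 10.1315 km/s.
First burn Δv₁ = |v_p − v₁| = 2.464 km/s.
At r₂, v₂ = √(μ/r₂) = 2.925 km/s.
Transfer-orbit speed at r₂: v_a = √[μ(2/r₂ − 1/a_t)] = 1.474 km/s.
Second burn Δv₂ = |v₂ − v_a| = 1.451 km/s.
Total Δv = Δv₁ + Δv₂ = 3.915 km/s.

Δv = 3910 m/s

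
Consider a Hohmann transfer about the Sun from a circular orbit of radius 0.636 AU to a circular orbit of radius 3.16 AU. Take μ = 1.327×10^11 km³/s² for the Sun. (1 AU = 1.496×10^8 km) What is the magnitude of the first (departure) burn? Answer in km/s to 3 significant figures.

In km: r₁ = 0.636 × 1.496×10^8 = 9.51456×10^7 km; r₂ = 3.16 × 1.496×10^8 = 4.72736×10^8 km.
The Hohmann ellipse has a_t = (r₁ + r₂)/2 = 2.839408×10^8 km.
Circular speed at r = 9.51456×10^7 km: v_c = √(μ/r) = 37.35 km/s.
Vis-viva on the transfer ellipse at r = 9.51456×10^7 km gives v_t = √[μ(2/r − 1/a_t)] = 48.19 km/s.
Δv₁ = |v_t − v_c| = |48.19 − 37.35| = 10.84 km/s.

Δv₁ = 10.8 km/s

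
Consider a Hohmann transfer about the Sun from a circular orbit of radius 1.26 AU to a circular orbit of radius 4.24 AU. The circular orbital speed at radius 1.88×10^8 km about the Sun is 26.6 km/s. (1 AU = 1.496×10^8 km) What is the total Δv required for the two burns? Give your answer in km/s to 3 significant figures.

From the circular-orbit relation v² = μ/r at r = 1.88×10^8 km: μ = v²r = (26.6)² × 1.88×10^8 = 1.33021×10^11 km³/s².
In km: r₁ = 1.26 × 1.496×10^8 = 1.88496×10^8 km; r₂ = 4.24 × 1.496×10^8 = 6.34304×10^8 km.
Transfer-ellipse semi-major axis a_t = (r₁ + r₂)/2 = (1.88496×10^8 + 6.34304×10^8)/2 = 4.114×10^8 km.
At r₁ the circular-orbit speed is v₁ = √(μ/r₁) = 26.565 km/s.
Transfer-orbit speed at r₁ (vis-viva): v_p = √[μ(2/r₁ − 1/a_t)] = 32.986 km/s.
First burn Δv₁ = |v_p − v₁| = 6.421 km/s.
Circular speed at r₂: v₂ = √(μ/r₂) = 14.481 km/s.
Transfer-orbit speed at r₂: v_a = √[μ(2/r₂ − 1/a_t)] = 9.8024 km/s.
Second burn Δv₂ = |v₂ − v_a| = 4.679 km/s.
Δv = Δv₁ + Δv₂ = 6.421 + 4.679 = 11.10 km/s.

Δv = 11.1 km/s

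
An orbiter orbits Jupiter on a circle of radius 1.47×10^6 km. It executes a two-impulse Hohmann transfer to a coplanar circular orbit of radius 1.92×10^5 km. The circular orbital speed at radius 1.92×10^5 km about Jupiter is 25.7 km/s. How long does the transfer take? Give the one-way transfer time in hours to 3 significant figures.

From the circular-orbit relation v² = μ/r at r = 1.92×10^5 km: μ = v²r = (25.7)² × 1.92×10^5 = 1.26814×10^8 km³/s².
Transfer-ellipse semi-major axis a_t = (r₁ + r₂)/2 = (1.470×10^6 + 1.920×10^5)/2 = 8.310×10^5 km.
Transfer time t = π√(a_t³/μ) = π√((8.310×10^5)³ / 1.26814×10^8) = 2.113×10^5 s.
Converting: 2.113×10^5 s ÷ 3600 s/hour = 58.7 hours.

t = 58.7 hours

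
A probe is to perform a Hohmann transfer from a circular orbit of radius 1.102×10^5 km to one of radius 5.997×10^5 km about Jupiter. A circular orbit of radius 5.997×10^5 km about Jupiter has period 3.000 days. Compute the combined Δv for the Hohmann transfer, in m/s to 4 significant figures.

From Kepler's third law T² = 4π²r³/μ at r = 5.997×10^5 km, T = 3.000 days = 3.000 × 86400 s = 2.592×10^5 s: μ = 4π²r³/T² = 1.26734×10^8 km³/s².
Transfer-ellipse semi-major axis a_t = (r₁ + r₂)/2 = (1.102×10^5 + 5.997×10^5)/2 = 3.5495×10^5 km.
At r₁ the circular-orbit speed is v₁ = √(μ/r₁) = 33.9121 km/s.
Transfer-orbit speed at r₁ (v² = μ(2/r − 1/a)): v_p = √[μ(2/r₁ − 1/a_t)] = 44.0797 km/s.
First burn Δv₁ = |v_p − v₁| = 10.1676 km/s.
Circular speed at r₂: v₂ = √(μ/r₂) = 14.53714 km/s.
Transfer-orbit speed at r₂: v_a = √[μ(2/r₂ − 1/a_t)] = 8.100021 km/s.
Second burn Δv₂ = |v₂ − v_a| = 6.43712 km/s.
Δv = Δv₁ + Δv₂ = 10.1676 + 6.43712 = 16.60 km/s.

Δv = 16600 m/s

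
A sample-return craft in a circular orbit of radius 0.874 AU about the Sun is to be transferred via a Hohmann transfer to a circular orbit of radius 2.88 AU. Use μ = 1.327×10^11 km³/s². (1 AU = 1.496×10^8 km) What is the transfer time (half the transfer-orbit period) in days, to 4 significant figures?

In km: r₁ = 0.874 × 1.496×10^8 = 1.307504×10^8 km; r₂ = 2.88 × 1.496×10^8 = 4.30848×10^8 km.
Transfer-ellipse semi-major axis a_t = (r₁ + r₂)/2 = (1.307504×10^8 + 4.30848×10^8)/2 = 2.807992×10^8 km.
By Kepler's third law the transfer-orbit period is T = 2π√(a_t³/μ), so t = T/2 = 4.058×10^7 s.
Converting: 4.058×10^7 s ÷ 86400 s/day = 469.7 days.

t = 469.7 days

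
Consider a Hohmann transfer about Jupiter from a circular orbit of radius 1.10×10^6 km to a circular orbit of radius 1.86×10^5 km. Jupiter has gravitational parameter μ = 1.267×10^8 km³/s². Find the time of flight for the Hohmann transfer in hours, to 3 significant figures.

The Hohmann ellipse has a_t = (r₁ + r₂)/2 = 6.430×10^5 km.
By Kepler's third law the transfer-orbit period is T = 2π√(a_t³/μ), so t = T/2 = 1.439×10^5 s.
Converting: 1.439×10^5 s ÷ 3600 s/hour = 40.0 hours.

t = 40.0 hours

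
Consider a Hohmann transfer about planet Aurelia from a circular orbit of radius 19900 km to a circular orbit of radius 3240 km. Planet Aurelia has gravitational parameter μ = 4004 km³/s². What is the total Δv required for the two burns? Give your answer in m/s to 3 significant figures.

Semi-major axis of the transfer orbit: a_t = (19900 + 3240)/2 = 11570 km.
Circular speed at r₁: v₁ = √(μ/r₁) = √(4004/19900) = 0.44856 km/s.
Transfer-orbit speed at r₁ (vis-viva equation): v_a = √[μ(2/r₁ − 1/a_t)] = 0.23737 km/s.
First burn Δv₁ = |v_a − v₁| = 0.211190 km/s.
Circular speed at r₂: v₂ = √(μ/r₂) = 1.1116665 km/s.
Transfer-orbit speed at r₂: v_p = √[μ(2/r₂ − 1/a_t)] = 1.4579223 km/s.
Second burn Δv₂ = |v₂ − v_p| = 0.346256 km/s.
Δv = Δv₁ + Δv₂ = 0.211190 + 0.346256 = 0.5574 km/s.

Δv = 557 m/s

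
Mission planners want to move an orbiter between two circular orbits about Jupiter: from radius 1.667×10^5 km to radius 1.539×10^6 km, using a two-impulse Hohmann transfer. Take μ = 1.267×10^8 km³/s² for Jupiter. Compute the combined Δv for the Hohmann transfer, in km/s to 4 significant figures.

Δv = 14.53 km/s

Transfer-ellipse semi-major axis a_t = (r₁ + r₂)/2 = (1.667×10^5 + 1.539×10^6)/2 = 8.5285×10^5 km.
Circular speed at r₁: v₁ = √(μ/r₁) = √(1.267×10^8/1.667×10^5) = 27.569 km/s.
On the transfer ellipse at r₁, v² = μ(2/r − 1/a) gives v_p = √[μ(2/r₁ − 1/a_t)] = 37.034 km/s.
First burn Δv₁ = |v_p − v₁| = 9.465 km/s.
Circular speed at r₂: v₂ = √(μ/r₂) = 9.073 km/s.
Transfer-orbit speed at r₂: v_a = √[μ(2/r₂ − 1/a_t)] = 4.011 km/s.
Second burn Δv₂ = |v₂ − v_a| = 5.062 km/s.
Total Δv = Δv₁ + Δv₂ = 14.53 km/s.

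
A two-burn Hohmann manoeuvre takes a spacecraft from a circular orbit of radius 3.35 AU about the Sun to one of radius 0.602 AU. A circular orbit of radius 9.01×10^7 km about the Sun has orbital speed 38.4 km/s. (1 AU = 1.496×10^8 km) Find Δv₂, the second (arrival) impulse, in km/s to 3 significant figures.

Δv₂ = 11.6 km/s

From the circular-orbit relation v² = μ/r at r = 9.01×10^7 km: μ = v²r = (38.4)² × 9.01×10^7 = 1.32858×10^11 km³/s².
In km: r₁ = 3.35 × 1.496×10^8 = 5.0116×10^8 km; r₂ = 0.602 × 1.496×10^8 = 9.00592×10^7 km.
Transfer-ellipse semi-major axis a_t = (r₁ + r₂)/2 = (5.0116×10^8 + 9.00592×10^7)/2 = 2.956096×10^8 km.
Circular speed at r = 9.00592×10^7 km: v_c = √(μ/r) = 38.41 km/s.
Transfer-orbit speed at the same r (vis-viva, a = a_t): v_t = √[μ(2/r − 1/a_t)] = 50.01 km/s.
Δv₂ = |v_t − v_c| = |50.01 − 38.41| = 11.60 km/s.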